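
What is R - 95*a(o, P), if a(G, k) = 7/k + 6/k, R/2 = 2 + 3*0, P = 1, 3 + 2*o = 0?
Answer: -1231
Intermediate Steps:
o = -3/2 (o = -3/2 + (½)*0 = -3/2 + 0 = -3/2 ≈ -1.5000)
R = 4 (R = 2*(2 + 3*0) = 2*(2 + 0) = 2*2 = 4)
a(G, k) = 13/k
R - 95*a(o, P) = 4 - 1235/1 = 4 - 1235 = -1231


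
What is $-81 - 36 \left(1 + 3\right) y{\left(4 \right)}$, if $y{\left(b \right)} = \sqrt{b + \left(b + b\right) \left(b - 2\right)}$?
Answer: $-81 - 288 \sqrt{5} \approx -724.99$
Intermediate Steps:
$y{\left(b \right)} = \sqrt{b + 2 b \left(-2 + b\right)}$
$-81 - 36 \left(1 + 3\right) y{\left(4 \right)} = -81 - 36 \left(1 + 3\right) \sqrt{4 \left(-3 + 2 \cdot 4\right)} = -81 - 36 \cdot 4 \sqrt{4 \left(-3 + 8\right)} = -81 - 36 \cdot 4 \sqrt{4 \cdot 5} = -81 - 36 \cdot 4 \sqrt{20} = -81 - 36 \cdot 4 \cdot 2 \sqrt{5} = -81 - 36 \cdot 8 \sqrt{5} = -81 - 288 \sqrt{5}$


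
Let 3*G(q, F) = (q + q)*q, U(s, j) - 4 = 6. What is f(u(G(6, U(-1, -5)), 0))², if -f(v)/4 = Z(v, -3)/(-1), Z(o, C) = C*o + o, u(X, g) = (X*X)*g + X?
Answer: 36864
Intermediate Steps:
U(s, j) = 10 (U(s, j) = 4 + 6 = 10)
G(q, F) = 2*q²/3 (G(q, F) = ((q + q)*q)/3 = ((2*q)*q)/3 = (2*q²)/3 = 2*q²/3)
u(X, g) = X + g*X² (u(X, g) = X²*g + X = g*X² + X = X + g*X²)
Z(o, C) = o + C*o
f(v) = -8*v (f(v) = -4*v*(1 - 3)/(-1) = -4*v*(-2)*(-1) = -4*(-2*v)*(-1) = -8*v)
f(u(G(6, U(-1, -5)), 0))² = (-8*(⅔)*6²*(1 + ((⅔)*6²)*0))² = (-8*(⅔)*36*(1 + ((⅔)*36)*0))² = (-192*(1 + 24*0))² = (-192*(1 + 0))² = (-192)² = 36864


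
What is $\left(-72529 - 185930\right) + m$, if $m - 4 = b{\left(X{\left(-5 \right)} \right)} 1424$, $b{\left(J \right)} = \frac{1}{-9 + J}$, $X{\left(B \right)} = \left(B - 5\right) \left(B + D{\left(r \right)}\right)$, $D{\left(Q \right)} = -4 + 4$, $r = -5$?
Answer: $- \frac{10595231}{41} \approx -2.5842 \cdot 10^{5}$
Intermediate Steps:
$D{\left(Q \right)} = 0$
$X{\left(B \right)} = B \left(-5 + B\right)$ ($X{\left(B \right)} = \left(B - 5\right) \left(B + 0\right) = \left(-5 + B\right) B = B \left(-5 + B\right)$)
$m = \frac{1588}{41}$ ($m = 4 + \frac{1}{-9 - 5 \left(-5 - 5\right)} 1424 = 4 + \frac{1}{-9 - -50} \cdot 1424 = 4 + \frac{1}{-9 + 50} \cdot 1424 = 4 + \frac{1}{41} \cdot 1424 = 4 + \frac{1424}{41} = \frac{1588}{41} \approx 38.732$)
$\left(-72529 - 185930\right) + m = \left(-72529 - 185930\right) + \frac{1588}{41} = -258459 + \frac{1588}{41} = - \frac{10595231}{41}$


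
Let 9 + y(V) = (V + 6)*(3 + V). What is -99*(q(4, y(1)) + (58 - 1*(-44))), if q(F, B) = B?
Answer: -11979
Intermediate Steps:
y(V) = -9 + (3 + V)*(6 + V) (y(V) = -9 + (V + 6)*(3 + V) = -9 + (6 + V)*(3 + V) = -9 + (3 + V)*(6 + V))
-99*(q(4, y(1)) + (58 - 1*(-44))) = -99*((9 + 1**2 + 9*1) + (58 - 1*(-44))) = -99*((9 + 1 + 9) + (58 + 44)) = -99*(19 + 102) = -99*121 = -11979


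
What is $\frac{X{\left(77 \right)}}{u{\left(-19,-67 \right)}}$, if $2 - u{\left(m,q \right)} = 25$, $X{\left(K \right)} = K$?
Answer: $- \frac{77}{23} \approx -3.3478$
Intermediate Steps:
$u{\left(m,q \right)} = -23$ ($u{\left(m,q \right)} = 2 - 25 = -23$)
$\frac{X{\left(77 \right)}}{u{\left(-19,-67 \right)}} = \frac{77}{-23} = 77 \left(- \frac{1}{23}\right) = - \frac{77}{23}$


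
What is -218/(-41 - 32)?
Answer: 218/73 ≈ 2.9863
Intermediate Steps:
-218/(-41 - 32) = -218/(-73) = -218*(-1/73) = 218/73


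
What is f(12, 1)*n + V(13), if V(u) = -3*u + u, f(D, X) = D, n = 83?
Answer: 970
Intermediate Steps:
V(u) = -2*u
f(12, 1)*n + V(13) = 12*83 - 2*13 = 996 - 26 = 970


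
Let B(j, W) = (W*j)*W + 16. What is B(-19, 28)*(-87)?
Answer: 1294560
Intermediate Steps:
B(j, W) = 16 + j*W² (B(j, W) = j*W² + 16 = 16 + j*W²)
B(-19, 28)*(-87) = (16 - 19*28²)*(-87) = (16 - 19*784)*(-87) = (16 - 14896)*(-87) = -14880*(-87) = 1294560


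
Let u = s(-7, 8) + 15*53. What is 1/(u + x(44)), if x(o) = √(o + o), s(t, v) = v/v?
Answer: 199/158382 - √22/316764 ≈ 0.0012416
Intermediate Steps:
s(t, v) = 1
u = 796 (u = 1 + 15*53 = 1 + 795 = 796)
x(o) = √2*√o (x(o) = √(2*o) = √2*√o)
1/(u + x(44)) = 1/(796 + √2*√44) = 1/(796 + √2*(2*√11)) = 1/(796 + 2*√22)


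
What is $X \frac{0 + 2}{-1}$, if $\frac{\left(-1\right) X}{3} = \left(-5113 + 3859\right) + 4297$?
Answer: $18258$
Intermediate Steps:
$X = -9129$ ($X = - 3 \left(\left(-5113 + 3859\right) + 4297\right) = - 3 \left(-1254 + 4297\right) = \left(-3\right) 3043 = -9129$)
$X \frac{0 + 2}{-1} = - 9129 \frac{0 + 2}{-1} = - 9129 \left(\left(-1\right) 2\right) = \left(-9129\right) \left(-2\right) = 18258$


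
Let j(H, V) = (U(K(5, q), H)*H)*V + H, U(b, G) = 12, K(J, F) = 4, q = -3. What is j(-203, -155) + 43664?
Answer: 421041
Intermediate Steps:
j(H, V) = H + 12*H*V (j(H, V) = (12*H)*V + H = 12*H*V + H = H + 12*H*V)
j(-203, -155) + 43664 = -203*(1 + 12*(-155)) + 43664 = -203*(1 - 1860) + 43664 = -203*(-1859) + 43664 = 377377 + 43664 = 421041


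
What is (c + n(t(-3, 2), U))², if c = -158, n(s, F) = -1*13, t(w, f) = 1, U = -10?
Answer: 29241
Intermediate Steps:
n(s, F) = -13
(c + n(t(-3, 2), U))² = (-158 - 13)² = (-171)² = 29241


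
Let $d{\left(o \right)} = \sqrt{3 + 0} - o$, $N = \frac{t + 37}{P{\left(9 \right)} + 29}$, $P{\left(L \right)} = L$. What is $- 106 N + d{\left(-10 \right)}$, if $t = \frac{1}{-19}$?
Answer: $- \frac{33596}{361} + \sqrt{3} \approx -91.332$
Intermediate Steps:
$t = - \frac{1}{19} \approx -0.052632$
$N = \frac{351}{361}$ ($N = \frac{- \frac{1}{19} + 37}{9 + 29} = \frac{702}{19 \cdot 38} = \frac{702}{19} \cdot \frac{1}{38} = \frac{351}{361} \approx 0.9723$)
$d{\left(o \right)} = \sqrt{3} - o$
$- 106 N + d{\left(-10 \right)} = \left(-106\right) \frac{351}{361} + \left(\sqrt{3} - -10\right) = - \frac{37206}{361} + \left(\sqrt{3} + 10\right) = - \frac{37206}{361} + \left(10 + \sqrt{3}\right) = - \frac{33596}{361} + \sqrt{3}$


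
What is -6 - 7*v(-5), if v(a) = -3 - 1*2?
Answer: 29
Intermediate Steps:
v(a) = -5 (v(a) = -3 - 2 = -5)
-6 - 7*v(-5) = -6 - 7*(-5) = -6 + 35 = 29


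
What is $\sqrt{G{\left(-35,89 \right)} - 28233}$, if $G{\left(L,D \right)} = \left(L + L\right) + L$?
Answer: $i \sqrt{28338} \approx 168.34 i$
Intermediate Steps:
$G{\left(L,D \right)} = 3 L$ ($G{\left(L,D \right)} = 2 L + L = 3 L$)
$\sqrt{G{\left(-35,89 \right)} - 28233} = \sqrt{3 \left(-35\right) - 28233} = \sqrt{-105 - 28233} = \sqrt{-28338} = i \sqrt{28338}$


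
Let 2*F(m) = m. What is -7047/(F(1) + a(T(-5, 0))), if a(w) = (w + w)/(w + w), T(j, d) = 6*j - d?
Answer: -4698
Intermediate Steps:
T(j, d) = -d + 6*j
a(w) = 1 (a(w) = (2*w)/((2*w)) = (2*w)*(1/(2*w)) = 1)
F(m) = m/2
-7047/(F(1) + a(T(-5, 0))) = -7047/((½)*1 + 1) = -7047/(½ + 1) = -7047/3/2 = -7047*⅔ = -4698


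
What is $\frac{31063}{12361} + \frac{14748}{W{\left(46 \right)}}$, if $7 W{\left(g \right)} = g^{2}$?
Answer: $\frac{335457376}{6538969} \approx 51.301$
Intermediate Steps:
$W{\left(g \right)} = \frac{g^{2}}{7}$
$\frac{31063}{12361} + \frac{14748}{W{\left(46 \right)}} = \frac{31063}{12361} + \frac{14748}{\frac{1}{7} \cdot 46^{2}} = 31063 \cdot \frac{1}{12361} + \frac{14748}{\frac{1}{7} \cdot 2116} = \frac{31063}{12361} + \frac{14748}{\frac{2116}{7}} = \frac{31063}{12361} + 14748 \cdot \frac{7}{2116} = \frac{31063}{12361} + \frac{25809}{529} = \frac{335457376}{6538969}$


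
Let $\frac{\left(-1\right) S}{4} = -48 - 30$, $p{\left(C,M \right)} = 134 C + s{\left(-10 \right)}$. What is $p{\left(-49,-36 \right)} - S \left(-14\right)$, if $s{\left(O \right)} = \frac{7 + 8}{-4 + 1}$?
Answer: $-2203$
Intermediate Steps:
$s{\left(O \right)} = -5$ ($s{\left(O \right)} = \frac{15}{-3} = 15 \left(- \frac{1}{3}\right) = -5$)
$p{\left(C,M \right)} = -5 + 134 C$ ($p{\left(C,M \right)} = 134 C - 5 = -5 + 134 C$)
$S = 312$ ($S = - 4 \left(-48 - 30\right) = \left(-4\right) \left(-78\right) = 312$)
$p{\left(-49,-36 \right)} - S \left(-14\right) = \left(-5 + 134 \left(-49\right)\right) - 312 \left(-14\right) = \left(-5 - 6566\right) - -4368 = -6571 + 4368 = -2203$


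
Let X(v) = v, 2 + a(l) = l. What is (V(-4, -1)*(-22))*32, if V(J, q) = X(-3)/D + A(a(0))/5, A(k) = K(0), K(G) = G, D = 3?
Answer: 704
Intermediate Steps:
a(l) = -2 + l
A(k) = 0
V(J, q) = -1 (V(J, q) = -3/3 + 0/5 = -3*1/3 + 0*(1/5) = -1 + 0 = -1)
(V(-4, -1)*(-22))*32 = -1*(-22)*32 = 22*32 = 704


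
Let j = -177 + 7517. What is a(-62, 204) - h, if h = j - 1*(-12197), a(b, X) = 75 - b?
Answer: -19400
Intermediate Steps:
j = 7340
h = 19537 (h = 7340 - 1*(-12197) = 7340 + 12197 = 19537)
a(-62, 204) - h = (75 - 1*(-62)) - 1*19537 = (75 + 62) - 19537 = 137 - 19537 = -19400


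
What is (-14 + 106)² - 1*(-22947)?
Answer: 31411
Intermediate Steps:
(-14 + 106)² - 1*(-22947) = 92² + 22947 = 8464 + 22947 = 31411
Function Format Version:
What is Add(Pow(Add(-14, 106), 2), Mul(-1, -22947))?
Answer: 31411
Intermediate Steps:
Add(Pow(Add(-14, 106), 2), Mul(-1, -22947)) = Add(Pow(92, 2), 22947) = Add(8464, 22947) = 31411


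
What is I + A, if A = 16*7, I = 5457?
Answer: 5569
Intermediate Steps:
A = 112
I + A = 5457 + 112 = 5569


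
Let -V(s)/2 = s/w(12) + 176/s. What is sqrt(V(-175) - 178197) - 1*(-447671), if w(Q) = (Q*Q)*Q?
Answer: 447671 + I*sqrt(1131608169174)/2520 ≈ 4.4767e+5 + 422.13*I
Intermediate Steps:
w(Q) = Q**3 (w(Q) = Q**2*Q = Q**3)
V(s) = -352/s - s/864 (V(s) = -2*(s/(12**3) + 176/s) = -2*(s/1728 + 176/s) = -2*(176/s + s/1728) = -352/s - s/864)
sqrt(V(-175) - 178197) - 1*(-447671) = sqrt((-352/(-175) - 1/864*(-175)) - 178197) - 1*(-447671) = sqrt((-352*(-1/175) + 175/864) - 178197) + 447671 = sqrt((352/175 + 175/864) - 178197) + 447671 = sqrt(334753/151200 - 178197) + 447671 = sqrt(-26943051647/151200) + 447671 = I*sqrt(1131608169174)/2520 + 447671 = 447671 + I*sqrt(1131608169174)/2520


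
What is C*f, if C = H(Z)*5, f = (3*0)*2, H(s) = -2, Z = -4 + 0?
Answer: 0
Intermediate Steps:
Z = -4
f = 0 (f = 0*2 = 0)
C = -10 (C = -2*5 = -10)
C*f = -10*0 = 0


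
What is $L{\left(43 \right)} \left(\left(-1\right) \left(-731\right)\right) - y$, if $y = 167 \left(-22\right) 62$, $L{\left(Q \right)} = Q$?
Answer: $259221$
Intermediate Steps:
$y = -227788$ ($y = \left(-3674\right) 62 = -227788$)
$L{\left(43 \right)} \left(\left(-1\right) \left(-731\right)\right) - y = 43 \left(\left(-1\right) \left(-731\right)\right) - -227788 = 43 \cdot 731 + 227788 = 31433 + 227788 = 259221$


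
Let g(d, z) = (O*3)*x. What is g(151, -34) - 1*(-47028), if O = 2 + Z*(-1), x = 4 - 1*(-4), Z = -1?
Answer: 47100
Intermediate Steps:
x = 8 (x = 4 + 4 = 8)
O = 3 (O = 2 - 1*(-1) = 2 + 1 = 3)
g(d, z) = 72 (g(d, z) = (3*3)*8 = 9*8 = 72)
g(151, -34) - 1*(-47028) = 72 - 1*(-47028) = 72 + 47028 = 47100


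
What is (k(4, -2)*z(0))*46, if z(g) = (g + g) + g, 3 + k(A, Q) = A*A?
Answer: 0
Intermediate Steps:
k(A, Q) = -3 + A² (k(A, Q) = -3 + A*A = -3 + A²)
z(g) = 3*g (z(g) = 2*g + g = 3*g)
(k(4, -2)*z(0))*46 = ((-3 + 4²)*(3*0))*46 = ((-3 + 16)*0)*46 = (13*0)*46 = 0*46 = 0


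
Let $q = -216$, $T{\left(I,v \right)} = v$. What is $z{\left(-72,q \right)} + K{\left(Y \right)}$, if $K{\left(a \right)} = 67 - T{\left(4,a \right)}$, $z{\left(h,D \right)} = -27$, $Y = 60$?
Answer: $-20$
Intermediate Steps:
$K{\left(a \right)} = 67 - a$
$z{\left(-72,q \right)} + K{\left(Y \right)} = -27 + \left(67 - 60\right) = -27 + 7 = -20$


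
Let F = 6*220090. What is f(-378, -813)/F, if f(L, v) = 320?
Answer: 16/66027 ≈ 0.00024233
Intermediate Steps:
F = 1320540
f(-378, -813)/F = 320/1320540 = 320*(1/1320540) = 16/66027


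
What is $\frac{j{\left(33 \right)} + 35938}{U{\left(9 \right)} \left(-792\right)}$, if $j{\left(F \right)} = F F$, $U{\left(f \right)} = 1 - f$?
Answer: $\frac{37027}{6336} \approx 5.8439$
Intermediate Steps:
$j{\left(F \right)} = F^{2}$
$\frac{j{\left(33 \right)} + 35938}{U{\left(9 \right)} \left(-792\right)} = \frac{33^{2} + 35938}{\left(1 - 9\right) \left(-792\right)} = \frac{1089 + 35938}{\left(1 - 9\right) \left(-792\right)} = \frac{37027}{\left(-8\right) \left(-792\right)} = \frac{37027}{6336}$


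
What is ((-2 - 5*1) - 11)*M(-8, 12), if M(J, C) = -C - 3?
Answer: 270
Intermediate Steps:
M(J, C) = -3 - C
((-2 - 5*1) - 11)*M(-8, 12) = ((-2 - 5*1) - 11)*(-3 - 1*12) = ((-2 - 5) - 11)*(-3 - 12) = (-7 - 11)*(-15) = -18*(-15) = 270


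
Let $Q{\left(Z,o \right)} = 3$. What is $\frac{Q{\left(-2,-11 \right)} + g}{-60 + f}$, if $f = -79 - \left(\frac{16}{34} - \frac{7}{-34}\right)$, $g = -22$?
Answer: $\frac{646}{4749} \approx 0.13603$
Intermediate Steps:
$f = - \frac{2709}{34}$ ($f = -79 - \left(16 \cdot \frac{1}{34} - - \frac{7}{34}\right) = -79 - \left(\frac{8}{17} + \frac{7}{34}\right) = -79 - \frac{23}{34} = - \frac{2709}{34} \approx -79.677$)
$\frac{Q{\left(-2,-11 \right)} + g}{-60 + f} = \frac{3 - 22}{-60 - \frac{2709}{34}} = - \frac{19}{- \frac{4749}{34}} = \left(-19\right) \left(- \frac{34}{4749}\right) = \frac{646}{4749}$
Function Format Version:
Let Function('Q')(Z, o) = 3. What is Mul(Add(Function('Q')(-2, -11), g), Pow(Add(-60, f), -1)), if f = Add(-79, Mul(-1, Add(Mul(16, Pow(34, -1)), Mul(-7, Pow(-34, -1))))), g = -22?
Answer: Rational(646, 4749) ≈ 0.13603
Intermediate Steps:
f = Rational(-2709, 34) (f = Add(-79, Mul(-1, Add(Mul(16, Rational(1, 34)), Mul(-7, Rational(-1, 34))))) = Add(-79, Mul(-1, Add(Rational(8, 17), Rational(7, 34)))) = Add(-79, Mul(-1, Rational(23, 34))) = Add(-79, Rational(-23, 34)) = Rational(-2709, 34) ≈ -79.677)
Mul(Add(Function('Q')(-2, -11), g), Pow(Add(-60, f), -1)) = Mul(Add(3, -22), Pow(Add(-60, Rational(-2709, 34)), -1)) = Mul(-19, Pow(Rational(-4749, 34), -1)) = Mul(-19, Rational(-34, 4749)) = Rational(646, 4749)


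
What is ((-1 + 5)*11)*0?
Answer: 0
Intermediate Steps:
((-1 + 5)*11)*0 = (4*11)*0 = 44*0 = 0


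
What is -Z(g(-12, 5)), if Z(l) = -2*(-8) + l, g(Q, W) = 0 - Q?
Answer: -28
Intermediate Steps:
g(Q, W) = -Q
Z(l) = 16 + l
-Z(g(-12, 5)) = -(16 - 1*(-12)) = -(16 + 12) = -1*28 = -28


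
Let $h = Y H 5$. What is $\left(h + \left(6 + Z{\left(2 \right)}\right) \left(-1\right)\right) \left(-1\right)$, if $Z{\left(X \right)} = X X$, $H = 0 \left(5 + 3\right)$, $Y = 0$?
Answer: $10$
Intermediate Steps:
$H = 0$ ($H = 0 \cdot 8 = 0$)
$h = 0$ ($h = 0 \cdot 0 \cdot 5 = 0 \cdot 5 = 0$)
$Z{\left(X \right)} = X^{2}$
$\left(h + \left(6 + Z{\left(2 \right)}\right) \left(-1\right)\right) \left(-1\right) = \left(0 + \left(6 + 2^{2}\right) \left(-1\right)\right) \left(-1\right) = \left(0 + \left(6 + 4\right) \left(-1\right)\right) \left(-1\right) = \left(0 + 10 \left(-1\right)\right) \left(-1\right) = \left(0 - 10\right) \left(-1\right) = \left(-10\right) \left(-1\right) = 10$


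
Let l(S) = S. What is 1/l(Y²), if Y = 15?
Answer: 1/225 ≈ 0.0044444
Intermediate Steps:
1/l(Y²) = 1/(15²) = 1/225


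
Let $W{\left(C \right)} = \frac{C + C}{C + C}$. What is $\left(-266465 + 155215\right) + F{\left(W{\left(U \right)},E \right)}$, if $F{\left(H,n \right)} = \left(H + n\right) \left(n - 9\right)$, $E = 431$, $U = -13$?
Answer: $71054$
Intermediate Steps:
$W{\left(C \right)} = 1$ ($W{\left(C \right)} = \frac{2 C}{2 C} = 2 C \frac{1}{2 C} = 1$)
$F{\left(H,n \right)} = \left(-9 + n\right) \left(H + n\right)$ ($F{\left(H,n \right)} = \left(H + n\right) \left(-9 + n\right) = \left(-9 + n\right) \left(H + n\right)$)
$\left(-266465 + 155215\right) + F{\left(W{\left(U \right)},E \right)} = \left(-266465 + 155215\right) + \left(431^{2} - 9 - 3879 + 1 \cdot 431\right) = -111250 + \left(185761 - 9 - 3879 + 431\right) = -111250 + 182304 = 71054$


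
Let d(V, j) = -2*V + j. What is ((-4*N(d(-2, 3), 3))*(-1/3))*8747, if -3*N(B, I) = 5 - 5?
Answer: 0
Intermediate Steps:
d(V, j) = j - 2*V
N(B, I) = 0 (N(B, I) = -(5 - 5)/3 = -⅓*0 = 0)
((-4*N(d(-2, 3), 3))*(-1/3))*8747 = ((-4*0)*(-1/3))*8747 = (0*(-1*⅓))*8747 = (0*(-⅓))*8747 = 0*8747 = 0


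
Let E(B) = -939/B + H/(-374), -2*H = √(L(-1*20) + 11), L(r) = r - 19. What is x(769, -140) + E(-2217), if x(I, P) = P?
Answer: -103147/739 + I*√7/374 ≈ -139.58 + 0.0070742*I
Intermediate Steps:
L(r) = -19 + r
H = -I*√7 (H = -√((-19 - 1*20) + 11)/2 = -√((-19 - 20) + 11)/2 = -√(-39 + 11)/2 = -I*√7 ≈ -2.6458*I)
E(B) = -939/B + I*√7/374 (E(B) = -939/B - I*√7/(-374) = -939/B - I*√7*(-1/374) = -939/B + I*√7/374)
x(769, -140) + E(-2217) = -140 + (-939/(-2217) + I*√7/374) = -140 + (-939*(-1/2217) + I*√7/374) = -140 + (313/739 + I*√7/374) = -103147/739 + I*√7/374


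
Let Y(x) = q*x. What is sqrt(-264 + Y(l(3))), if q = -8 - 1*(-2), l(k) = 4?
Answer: 12*I*sqrt(2) ≈ 16.971*I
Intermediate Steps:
q = -6 (q = -8 + 2 = -6)
Y(x) = -6*x
sqrt(-264 + Y(l(3))) = sqrt(-264 - 6*4) = sqrt(-264 - 24) = sqrt(-288) = 12*I*sqrt(2)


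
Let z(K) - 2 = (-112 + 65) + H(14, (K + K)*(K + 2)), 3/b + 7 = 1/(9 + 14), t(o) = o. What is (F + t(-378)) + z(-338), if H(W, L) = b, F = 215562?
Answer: 34422171/160 ≈ 2.1514e+5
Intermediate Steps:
b = -69/160 (b = 3/(-7 + 1/(9 + 14)) = 3/(-7 + 1/23) = 3/(-160/23) = 3*(-23/160) = -69/160 ≈ -0.43125)
H(W, L) = -69/160
z(K) = -7269/160 (z(K) = 2 + ((-112 + 65) - 69/160) = 2 + (-47 - 69/160) = 2 - 7589/160 = -7269/160)
(F + t(-378)) + z(-338) = (215562 - 378) - 7269/160 = 215184 - 7269/160 = 34422171/160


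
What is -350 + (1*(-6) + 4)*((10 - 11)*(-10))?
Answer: -370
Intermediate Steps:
-350 + (1*(-6) + 4)*((10 - 11)*(-10)) = -350 + (-6 + 4)*(-1*(-10)) = -350 - 2*10 = -350 - 20 = -370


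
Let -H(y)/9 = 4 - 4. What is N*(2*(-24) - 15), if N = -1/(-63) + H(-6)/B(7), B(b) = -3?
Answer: -1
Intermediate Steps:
H(y) = 0 (H(y) = -9*(4 - 4) = -9*0 = 0)
N = 1/63 (N = -1/(-63) + 0/(-3) = -1*(-1/63) + 0*(-1/3) = 1/63 + 0 = 1/63 ≈ 0.015873)
N*(2*(-24) - 15) = (2*(-24) - 15)/63 = (-48 - 15)/63 = (1/63)*(-63) = -1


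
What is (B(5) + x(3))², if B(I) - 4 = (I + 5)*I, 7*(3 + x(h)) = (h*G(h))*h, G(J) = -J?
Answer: 108900/49 ≈ 2222.4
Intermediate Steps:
x(h) = -3 - h³/7 (x(h) = -3 + ((h*(-h))*h)/7 = -3 + ((-h²)*h)/7 = -3 + (-h³)/7 = -3 - h³/7)
B(I) = 4 + I*(5 + I) (B(I) = 4 + (I + 5)*I = 4 + (5 + I)*I = 4 + I*(5 + I))
(B(5) + x(3))² = ((4 + 5² + 5*5) + (-3 - ⅐*3³))² = ((4 + 25 + 25) + (-3 - ⅐*27))² = (54 + (-3 - 27/7))² = (54 - 48/7)² = (330/7)² = 108900/49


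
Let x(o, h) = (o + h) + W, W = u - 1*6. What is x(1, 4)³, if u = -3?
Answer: -64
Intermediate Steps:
W = -9 (W = -3 - 1*6 = -3 - 6 = -9)
x(o, h) = -9 + h + o (x(o, h) = (o + h) - 9 = (h + o) - 9 = -9 + h + o)
x(1, 4)³ = (-9 + 4 + 1)³ = (-4)³ = -64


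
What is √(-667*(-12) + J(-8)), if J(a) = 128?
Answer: 2*√2033 ≈ 90.178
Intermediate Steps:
√(-667*(-12) + J(-8)) = √(-667*(-12) + 128) = √(8004 + 128) = √8132 = 2*√2033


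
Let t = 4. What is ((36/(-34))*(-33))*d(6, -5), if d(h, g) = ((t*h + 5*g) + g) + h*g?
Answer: -21384/17 ≈ -1257.9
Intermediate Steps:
d(h, g) = 4*h + 6*g + g*h (d(h, g) = ((4*h + 5*g) + g) + h*g = (4*h + 6*g) + g*h = 4*h + 6*g + g*h)
((36/(-34))*(-33))*d(6, -5) = ((36/(-34))*(-33))*(4*6 + 6*(-5) - 5*6) = ((36*(-1/34))*(-33))*(24 - 30 - 30) = -18/17*(-33)*(-36) = (594/17)*(-36) = -21384/17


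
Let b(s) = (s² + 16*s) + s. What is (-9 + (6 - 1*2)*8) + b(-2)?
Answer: -7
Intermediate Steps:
b(s) = s² + 17*s
(-9 + (6 - 1*2)*8) + b(-2) = (-9 + (6 - 1*2)*8) - 2*(17 - 2) = (-9 + (6 - 2)*8) - 2*15 = (-9 + 4*8) - 30 = (-9 + 32) - 30 = 23 - 30 = -7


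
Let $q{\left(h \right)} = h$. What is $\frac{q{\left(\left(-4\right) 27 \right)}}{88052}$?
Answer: $- \frac{27}{22013} \approx -0.0012265$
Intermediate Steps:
$\frac{q{\left(\left(-4\right) 27 \right)}}{88052} = \frac{\left(-4\right) 27}{88052} = \left(-108\right) \frac{1}{88052} = - \frac{27}{22013}$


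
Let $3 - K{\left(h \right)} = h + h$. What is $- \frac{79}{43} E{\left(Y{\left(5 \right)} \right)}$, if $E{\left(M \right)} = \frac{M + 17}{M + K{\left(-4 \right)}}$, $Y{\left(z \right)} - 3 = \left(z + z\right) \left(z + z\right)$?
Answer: $- \frac{1580}{817} \approx -1.9339$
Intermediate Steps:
$K{\left(h \right)} = 3 - 2 h$ ($K{\left(h \right)} = 3 - \left(h + h\right) = 3 - 2 h$)
$Y{\left(z \right)} = 3 + 4 z^{2}$ ($Y{\left(z \right)} = 3 + \left(z + z\right) \left(z + z\right) = 3 + 2 z 2 z = 3 + 4 z^{2}$)
$E{\left(M \right)} = \frac{17 + M}{11 + M}$ ($E{\left(M \right)} = \frac{M + 17}{M + \left(3 - -8\right)} = \frac{17 + M}{M + \left(3 + 8\right)} = \frac{17 + M}{M + 11} = \frac{17 + M}{11 + M}$)
$- \frac{79}{43} E{\left(Y{\left(5 \right)} \right)} = - \frac{79}{43} \frac{17 + \left(3 + 4 \cdot 5^{2}\right)}{11 + \left(3 + 4 \cdot 5^{2}\right)} = \left(-79\right) \frac{1}{43} \frac{17 + \left(3 + 4 \cdot 25\right)}{11 + \left(3 + 4 \cdot 25\right)} = - \frac{79 \frac{17 + \left(3 + 100\right)}{11 + \left(3 + 100\right)}}{43} = - \frac{79 \frac{17 + 103}{11 + 103}}{43} = - \frac{79 \cdot \frac{1}{114} \cdot 120}{43} = \left(- \frac{79}{43}\right) \frac{20}{19} = - \frac{1580}{817}$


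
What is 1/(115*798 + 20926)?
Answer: 1/112696 ≈ 8.8734e-6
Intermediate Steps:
1/(115*798 + 20926) = 1/(91770 + 20926) = 1/112696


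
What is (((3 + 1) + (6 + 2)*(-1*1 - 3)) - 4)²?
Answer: 1024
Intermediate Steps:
(((3 + 1) + (6 + 2)*(-1*1 - 3)) - 4)² = ((4 + 8*(-1 - 3)) - 4)² = ((4 + 8*(-4)) - 4)² = ((4 - 32) - 4)² = (-28 - 4)² = (-32)² = 1024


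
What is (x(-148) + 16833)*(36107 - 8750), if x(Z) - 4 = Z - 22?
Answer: 455959119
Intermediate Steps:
x(Z) = -18 + Z (x(Z) = 4 + (Z - 22) = 4 + (-22 + Z) = -18 + Z)
(x(-148) + 16833)*(36107 - 8750) = ((-18 - 148) + 16833)*(36107 - 8750) = (-166 + 16833)*27357 = 16667*27357 = 455959119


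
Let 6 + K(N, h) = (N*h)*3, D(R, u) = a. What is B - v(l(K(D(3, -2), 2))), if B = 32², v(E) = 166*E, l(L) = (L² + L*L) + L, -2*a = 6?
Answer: -186224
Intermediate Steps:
a = -3 (a = -½*6 = -3)
D(R, u) = -3
K(N, h) = -6 + 3*N*h (K(N, h) = -6 + (N*h)*3 = -6 + 3*N*h)
l(L) = L + 2*L² (l(L) = (L² + L²) + L = 2*L² + L = L + 2*L²)
B = 1024
B - v(l(K(D(3, -2), 2))) = 1024 - 166*(-6 + 3*(-3)*2)*(1 + 2*(-6 + 3*(-3)*2)) = 1024 - 166*(-6 - 18)*(1 + 2*(-6 - 18)) = 1024 - 166*(-24*(1 + 2*(-24))) = 1024 - 166*(-24*(1 - 48)) = 1024 - 166*(-24*(-47)) = 1024 - 166*1128 = 1024 - 1*187248 = 1024 - 187248 = -186224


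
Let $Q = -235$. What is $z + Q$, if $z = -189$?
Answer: $-424$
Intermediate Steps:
$z + Q = -189 - 235 = -424$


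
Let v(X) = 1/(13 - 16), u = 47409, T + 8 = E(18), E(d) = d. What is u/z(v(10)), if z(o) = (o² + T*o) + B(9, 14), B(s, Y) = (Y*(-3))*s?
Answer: -426681/3431 ≈ -124.36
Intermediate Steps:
T = 10 (T = -8 + 18 = 10)
B(s, Y) = -3*Y*s (B(s, Y) = (-3*Y)*s = -3*Y*s)
v(X) = -⅓ (v(X) = 1/(-3) = -⅓)
z(o) = -378 + o² + 10*o (z(o) = (o² + 10*o) - 3*14*9 = (o² + 10*o) - 378 = -378 + o² + 10*o)
u/z(v(10)) = 47409/(-378 + (-⅓)² + 10*(-⅓)) = 47409/(-378 + ⅑ - 10/3) = 47409/(-3431/9) = 47409*(-9/3431) = -426681/3431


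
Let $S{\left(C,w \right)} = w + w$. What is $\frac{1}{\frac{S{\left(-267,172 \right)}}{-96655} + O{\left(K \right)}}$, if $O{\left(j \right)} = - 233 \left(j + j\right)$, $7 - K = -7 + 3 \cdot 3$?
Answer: $- \frac{96655}{225206494} \approx -0.00042918$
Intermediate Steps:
$K = 5$ ($K = 7 - \left(-7 + 3 \cdot 3\right) = 7 - \left(-7 + 9\right) = 7 - 2 = 5$)
$O{\left(j \right)} = - 466 j$ ($O{\left(j \right)} = - 233 \cdot 2 j = - 466 j$)
$S{\left(C,w \right)} = 2 w$
$\frac{1}{\frac{S{\left(-267,172 \right)}}{-96655} + O{\left(K \right)}} = \frac{1}{\frac{2 \cdot 172}{-96655} - 2330} = \frac{1}{344 \left(- \frac{1}{96655}\right) - 2330} = \frac{1}{- \frac{344}{96655} - 2330} = \frac{1}{- \frac{225206494}{96655}} = - \frac{96655}{225206494}$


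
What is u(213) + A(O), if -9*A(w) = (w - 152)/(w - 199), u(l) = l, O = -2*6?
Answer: 404323/1899 ≈ 212.91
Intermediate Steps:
O = -12
A(w) = -(-152 + w)/(9*(-199 + w)) (A(w) = -(w - 152)/(9*(w - 199)) = -(-152 + w)/(9*(-199 + w)))
u(213) + A(O) = 213 + (152 - 1*(-12))/(9*(-199 - 12)) = 213 + (⅑)*(152 + 12)/(-211) = 213 + (⅑)*(-1/211)*164 = 213 - 164/1899 = 404323/1899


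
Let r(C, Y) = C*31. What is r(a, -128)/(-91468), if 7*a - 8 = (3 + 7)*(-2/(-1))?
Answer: -31/22867 ≈ -0.0013557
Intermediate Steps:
a = 4 (a = 8/7 + ((3 + 7)*(-2/(-1)))/7 = 8/7 + (10*(-2*(-1)))/7 = 8/7 + (10*2)/7 = 8/7 + (1/7)*20 = 8/7 + 20/7 = 4)
r(C, Y) = 31*C
r(a, -128)/(-91468) = (31*4)/(-91468) = 124*(-1/91468) = -31/22867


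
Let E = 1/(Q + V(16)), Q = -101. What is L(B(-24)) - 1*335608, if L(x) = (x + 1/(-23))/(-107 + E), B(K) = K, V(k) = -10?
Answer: -91686030569/273194 ≈ -3.3561e+5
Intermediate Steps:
E = -1/111 (E = 1/(-101 - 10) = 1/(-111) = -1/111 ≈ -0.0090090)
L(x) = 111/273194 - 111*x/11878 (L(x) = (x + 1/(-23))/(-107 - 1/111) = (x - 1/23)/(-11878/111) = (-1/23 + x)*(-111/11878) = 111/273194 - 111*x/11878)
L(B(-24)) - 1*335608 = (111/273194 - 111/11878*(-24)) - 1*335608 = (111/273194 + 1332/5939) - 335608 = 61383/273194 - 335608 = -91686030569/273194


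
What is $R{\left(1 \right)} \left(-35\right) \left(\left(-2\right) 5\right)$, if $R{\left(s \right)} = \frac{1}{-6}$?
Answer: $- \frac{175}{3} \approx -58.333$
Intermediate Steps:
$R{\left(s \right)} = - \frac{1}{6}$
$R{\left(1 \right)} \left(-35\right) \left(\left(-2\right) 5\right) = \left(- \frac{1}{6}\right) \left(-35\right) \left(\left(-2\right) 5\right) = \frac{35}{6} \left(-10\right) = - \frac{175}{3}$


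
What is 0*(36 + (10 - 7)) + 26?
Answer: 26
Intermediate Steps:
0*(36 + (10 - 7)) + 26 = 0*(36 + 3) + 26 = 0*39 + 26 = 0 + 26 = 26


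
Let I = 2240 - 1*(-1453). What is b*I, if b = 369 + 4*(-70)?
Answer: 328677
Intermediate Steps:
I = 3693 (I = 2240 + 1453 = 3693)
b = 89 (b = 369 - 280 = 89)
b*I = 89*3693 = 328677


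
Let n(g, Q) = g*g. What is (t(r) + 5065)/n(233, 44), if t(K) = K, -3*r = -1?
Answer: 15196/162867 ≈ 0.093303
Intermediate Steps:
r = ⅓ (r = -⅓*(-1) = ⅓ ≈ 0.33333)
n(g, Q) = g²
(t(r) + 5065)/n(233, 44) = (⅓ + 5065)/(233²) = (15196/3)/54289 = (15196/3)*(1/54289) = 15196/162867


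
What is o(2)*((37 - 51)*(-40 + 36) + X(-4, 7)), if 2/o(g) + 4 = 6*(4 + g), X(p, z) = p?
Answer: 13/4 ≈ 3.2500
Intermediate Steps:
o(g) = 2/(20 + 6*g) (o(g) = 2/(-4 + 6*(4 + g)) = 2/(-4 + (24 + 6*g)) = 2/(20 + 6*g))
o(2)*((37 - 51)*(-40 + 36) + X(-4, 7)) = ((37 - 51)*(-40 + 36) - 4)/(10 + 3*2) = (-14*(-4) - 4)/(10 + 6) = (56 - 4)/16 = (1/16)*52 = 13/4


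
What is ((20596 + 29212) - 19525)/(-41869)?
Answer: -30283/41869 ≈ -0.72328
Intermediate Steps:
((20596 + 29212) - 19525)/(-41869) = (49808 - 19525)*(-1/41869) = 30283*(-1/41869) = -30283/41869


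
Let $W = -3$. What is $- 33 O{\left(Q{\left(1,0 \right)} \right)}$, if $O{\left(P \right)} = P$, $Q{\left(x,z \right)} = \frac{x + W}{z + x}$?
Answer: $66$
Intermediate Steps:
$Q{\left(x,z \right)} = \frac{-3 + x}{x + z}$ ($Q{\left(x,z \right)} = \frac{x - 3}{z + x} = \frac{-3 + x}{x + z}$)
$- 33 O{\left(Q{\left(1,0 \right)} \right)} = - 33 \frac{-3 + 1}{1 + 0} = - 33 \cdot 1^{-1} \left(-2\right) = - 33 \cdot 1 \left(-2\right) = \left(-33\right) \left(-2\right) = 66$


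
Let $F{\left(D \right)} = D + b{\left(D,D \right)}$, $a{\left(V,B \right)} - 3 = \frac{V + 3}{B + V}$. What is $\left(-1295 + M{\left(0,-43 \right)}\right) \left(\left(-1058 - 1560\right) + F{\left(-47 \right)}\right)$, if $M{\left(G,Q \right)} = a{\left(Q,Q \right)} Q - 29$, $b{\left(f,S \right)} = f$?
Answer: $3994776$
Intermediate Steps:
$a{\left(V,B \right)} = 3 + \frac{3 + V}{B + V}$ ($a{\left(V,B \right)} = 3 + \frac{V + 3}{B + V} = 3 + \frac{3 + V}{B + V}$)
$M{\left(G,Q \right)} = - \frac{55}{2} + \frac{7 Q}{2}$ ($M{\left(G,Q \right)} = \frac{3 + 3 Q + 4 Q}{Q + Q} Q - 29 = \frac{3 + 7 Q}{2 Q} Q - 29 = \left(\frac{3}{2} + \frac{7 Q}{2}\right) - 29 = - \frac{55}{2} + \frac{7 Q}{2}$)
$F{\left(D \right)} = 2 D$ ($F{\left(D \right)} = D + D = 2 D$)
$\left(-1295 + M{\left(0,-43 \right)}\right) \left(\left(-1058 - 1560\right) + F{\left(-47 \right)}\right) = \left(-1295 + \left(- \frac{55}{2} + \frac{7}{2} \left(-43\right)\right)\right) \left(\left(-1058 - 1560\right) + 2 \left(-47\right)\right) = \left(-1295 - 178\right) \left(-2618 - 94\right) = \left(-1295 - 178\right) \left(-2712\right) = \left(-1473\right) \left(-2712\right) = 3994776$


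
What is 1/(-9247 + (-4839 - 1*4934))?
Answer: -1/19020 ≈ -5.2576e-5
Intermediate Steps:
1/(-9247 + (-4839 - 1*4934)) = 1/(-9247 + (-4839 - 4934)) = 1/(-9247 - 9773) = 1/(-19020) = -1/19020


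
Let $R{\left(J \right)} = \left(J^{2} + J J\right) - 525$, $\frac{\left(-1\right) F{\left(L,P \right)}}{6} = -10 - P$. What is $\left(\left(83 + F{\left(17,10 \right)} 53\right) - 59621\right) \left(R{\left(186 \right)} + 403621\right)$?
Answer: $-25115331264$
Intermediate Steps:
$F{\left(L,P \right)} = 60 + 6 P$ ($F{\left(L,P \right)} = - 6 \left(-10 - P\right) = 60 + 6 P$)
$R{\left(J \right)} = -525 + 2 J^{2}$ ($R{\left(J \right)} = \left(J^{2} + J^{2}\right) - 525 = 2 J^{2} - 525 = -525 + 2 J^{2}$)
$\left(\left(83 + F{\left(17,10 \right)} 53\right) - 59621\right) \left(R{\left(186 \right)} + 403621\right) = \left(\left(83 + \left(60 + 6 \cdot 10\right) 53\right) - 59621\right) \left(\left(-525 + 2 \cdot 186^{2}\right) + 403621\right) = \left(\left(83 + \left(60 + 60\right) 53\right) - 59621\right) \left(\left(-525 + 2 \cdot 34596\right) + 403621\right) = \left(\left(83 + 120 \cdot 53\right) - 59621\right) \left(\left(-525 + 69192\right) + 403621\right) = \left(\left(83 + 6360\right) - 59621\right) \left(68667 + 403621\right) = \left(6443 - 59621\right) 472288 = \left(-53178\right) 472288 = -25115331264$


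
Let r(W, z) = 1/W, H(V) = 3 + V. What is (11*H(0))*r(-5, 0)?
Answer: -33/5 ≈ -6.6000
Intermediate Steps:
(11*H(0))*r(-5, 0) = (11*(3 + 0))/(-5) = (11*3)*(-⅕) = 33*(-⅕) = -33/5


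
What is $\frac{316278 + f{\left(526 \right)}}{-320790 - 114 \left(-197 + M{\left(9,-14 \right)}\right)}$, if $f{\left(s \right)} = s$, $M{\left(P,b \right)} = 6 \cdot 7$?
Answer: $- \frac{79201}{75780} \approx -1.0451$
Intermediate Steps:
$M{\left(P,b \right)} = 42$
$\frac{316278 + f{\left(526 \right)}}{-320790 - 114 \left(-197 + M{\left(9,-14 \right)}\right)} = \frac{316278 + 526}{-320790 - 114 \left(-197 + 42\right)} = \frac{316804}{-320790 - -17670} = \frac{316804}{-320790 + 17670} = \frac{316804}{-303120} = 316804 \left(- \frac{1}{303120}\right) = - \frac{79201}{75780}$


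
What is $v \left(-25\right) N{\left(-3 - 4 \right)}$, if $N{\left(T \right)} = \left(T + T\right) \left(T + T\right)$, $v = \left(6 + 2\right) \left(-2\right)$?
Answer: $78400$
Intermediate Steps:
$v = -16$ ($v = 8 \left(-2\right) = -16$)
$N{\left(T \right)} = 4 T^{2}$ ($N{\left(T \right)} = 2 T 2 T = 4 T^{2}$)
$v \left(-25\right) N{\left(-3 - 4 \right)} = \left(-16\right) \left(-25\right) 4 \left(-3 - 4\right)^{2} = 400 \cdot 4 \left(-7\right)^{2} = 400 \cdot 4 \cdot 49 = 400 \cdot 196 = 78400$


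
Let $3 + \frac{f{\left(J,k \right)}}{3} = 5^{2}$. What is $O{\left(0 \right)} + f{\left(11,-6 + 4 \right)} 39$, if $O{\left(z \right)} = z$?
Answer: $2574$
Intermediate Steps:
$f{\left(J,k \right)} = 66$ ($f{\left(J,k \right)} = -9 + 3 \cdot 5^{2} = -9 + 3 \cdot 25 = -9 + 75 = 66$)
$O{\left(0 \right)} + f{\left(11,-6 + 4 \right)} 39 = 0 + 66 \cdot 39 = 0 + 2574 = 2574$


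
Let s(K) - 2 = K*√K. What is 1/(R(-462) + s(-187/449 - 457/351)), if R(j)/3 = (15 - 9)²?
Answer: 43057921095120789/4738357828421365490 + 12804761151*I*√4742504130/4738357828421365490 ≈ 0.0090871 + 0.0001861*I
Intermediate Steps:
R(j) = 108 (R(j) = 3*(15 - 9)² = 3*6² = 3*36 = 108)
s(K) = 2 + K^(3/2) (s(K) = 2 + K*√K = 2 + K^(3/2))
1/(R(-462) + s(-187/449 - 457/351)) = 1/(108 + (2 + (-187/449 - 457/351)^(3/2))) = 1/(108 + (2 + (-270830/157599)^(3/2))) = 1/(108 + (2 - 270830*I*√4742504130/8279148267)) = 1/(110 - 270830*I*√4742504130/8279148267)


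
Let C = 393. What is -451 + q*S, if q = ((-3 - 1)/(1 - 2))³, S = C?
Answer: 24701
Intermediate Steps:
S = 393
q = 64 (q = (-4/(-1))³ = (-4*(-1))³ = 4³ = 64)
-451 + q*S = -451 + 64*393 = -451 + 25152 = 24701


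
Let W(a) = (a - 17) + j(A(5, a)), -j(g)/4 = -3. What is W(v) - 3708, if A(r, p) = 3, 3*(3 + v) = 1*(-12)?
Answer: -3720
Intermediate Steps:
v = -7 (v = -3 + (1*(-12))/3 = -3 + (⅓)*(-12) = -3 - 4 = -7)
j(g) = 12 (j(g) = -4*(-3) = 12)
W(a) = -5 + a (W(a) = (a - 17) + 12 = (-17 + a) + 12 = -5 + a)
W(v) - 3708 = (-5 - 7) - 3708 = -12 - 3708 = -3720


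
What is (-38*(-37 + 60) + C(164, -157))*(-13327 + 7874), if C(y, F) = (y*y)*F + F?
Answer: 23031852459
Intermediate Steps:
C(y, F) = F + F*y² (C(y, F) = y²*F + F = F*y² + F = F + F*y²)
(-38*(-37 + 60) + C(164, -157))*(-13327 + 7874) = (-38*(-37 + 60) - 157*(1 + 164²))*(-13327 + 7874) = (-38*23 - 157*(1 + 26896))*(-5453) = (-874 - 157*26897)*(-5453) = (-874 - 4222829)*(-5453) = -4223703*(-5453) = 23031852459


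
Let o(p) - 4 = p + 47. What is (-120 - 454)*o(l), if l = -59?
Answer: 4592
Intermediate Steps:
o(p) = 51 + p (o(p) = 4 + (p + 47) = 4 + (47 + p) = 51 + p)
(-120 - 454)*o(l) = (-120 - 454)*(51 - 59) = -574*(-8) = 4592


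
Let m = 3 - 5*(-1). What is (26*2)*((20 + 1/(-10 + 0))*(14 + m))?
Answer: 113828/5 ≈ 22766.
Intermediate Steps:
m = 8 (m = 3 + 5 = 8)
(26*2)*((20 + 1/(-10 + 0))*(14 + m)) = (26*2)*((20 + 1/(-10 + 0))*(14 + 8)) = 52*((20 + 1/(-10))*22) = 52*((20 - ⅒)*22) = 52*((199/10)*22) = 52*(2189/5) = 113828/5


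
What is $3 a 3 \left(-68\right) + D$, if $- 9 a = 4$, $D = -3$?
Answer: $269$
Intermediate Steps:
$a = - \frac{4}{9}$ ($a = \left(- \frac{1}{9}\right) 4 = - \frac{4}{9} \approx -0.44444$)
$3 a 3 \left(-68\right) + D = 3 \left(- \frac{4}{9}\right) 3 \left(-68\right) - 3 = \left(- \frac{4}{3}\right) 3 \left(-68\right) - 3 = \left(-4\right) \left(-68\right) - 3 = 272 - 3 = 269$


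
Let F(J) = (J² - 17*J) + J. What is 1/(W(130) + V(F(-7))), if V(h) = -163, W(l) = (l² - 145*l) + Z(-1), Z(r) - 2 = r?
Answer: -1/2112 ≈ -0.00047348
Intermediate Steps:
Z(r) = 2 + r
F(J) = J² - 16*J
W(l) = 1 + l² - 145*l (W(l) = (l² - 145*l) + (2 - 1) = (l² - 145*l) + 1 = 1 + l² - 145*l)
1/(W(130) + V(F(-7))) = 1/((1 + 130² - 145*130) - 163) = 1/((1 + 16900 - 18850) - 163) = 1/(-1949 - 163) = 1/(-2112) = -1/2112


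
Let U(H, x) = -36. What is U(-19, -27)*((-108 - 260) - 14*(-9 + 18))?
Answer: 17784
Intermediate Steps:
U(-19, -27)*((-108 - 260) - 14*(-9 + 18)) = -36*((-108 - 260) - 14*(-9 + 18)) = -36*(-368 - 14*9) = -36*(-368 - 126) = -36*(-494) = 17784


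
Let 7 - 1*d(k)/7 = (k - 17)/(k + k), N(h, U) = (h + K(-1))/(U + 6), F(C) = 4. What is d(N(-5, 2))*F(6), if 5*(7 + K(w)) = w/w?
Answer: 1218/59 ≈ 20.644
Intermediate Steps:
K(w) = -34/5 (K(w) = -7 + (w/w)/5 = -7 + (1/5)*1 = -7 + 1/5 = -34/5)
N(h, U) = (-34/5 + h)/(6 + U) (N(h, U) = (h - 34/5)/(U + 6) = (-34/5 + h)/(6 + U))
d(k) = 49 - 7*(-17 + k)/(2*k) (d(k) = 49 - 7*(k - 17)/(k + k) = 49 - 7*(-17 + k)/(2*k))
d(N(-5, 2))*F(6) = (7*(17 + 13*((-34/5 - 5)/(6 + 2)))/(2*(((-34/5 - 5)/(6 + 2)))))*4 = (7*(17 + 13*(-59/5/8))/(2*((-59/5/8))))*4 = (7*(17 + 13*((1/8)*(-59/5)))/(2*(((1/8)*(-59/5)))))*4 = (7*(17 + 13*(-59/40))/(2*(-59/40)))*4 = ((7/2)*(-40/59)*(17 - 767/40))*4 = ((7/2)*(-40/59)*(-87/40))*4 = (609/118)*4 = 1218/59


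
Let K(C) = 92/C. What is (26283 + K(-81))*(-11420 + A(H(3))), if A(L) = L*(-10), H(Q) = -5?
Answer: -8068269490/27 ≈ -2.9882e+8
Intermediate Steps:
A(L) = -10*L
(26283 + K(-81))*(-11420 + A(H(3))) = (26283 + 92/(-81))*(-11420 - 10*(-5)) = (26283 + 92*(-1/81))*(-11420 + 50) = (26283 - 92/81)*(-11370) = (2128831/81)*(-11370) = -8068269490/27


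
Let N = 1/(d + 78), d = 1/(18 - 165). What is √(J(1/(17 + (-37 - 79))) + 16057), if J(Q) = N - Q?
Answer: √2298481567184495/378345 ≈ 126.72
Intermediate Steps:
d = -1/147 (d = 1/(-147) = -1/147 ≈ -0.0068027)
N = 147/11465 (N = 1/(-1/147 + 78) = 1/(11465/147) = 147/11465 ≈ 0.012822)
J(Q) = 147/11465 - Q
√(J(1/(17 + (-37 - 79))) + 16057) = √((147/11465 - 1/(17 + (-37 - 79))) + 16057) = √((147/11465 - 1/(17 - 116)) + 16057) = √((147/11465 - 1/(-99)) + 16057) = √((147/11465 - 1*(-1/99)) + 16057) = √((147/11465 + 1/99) + 16057) = √(26018/1135035 + 16057) = √(18225283013/1135035) = √2298481567184495/378345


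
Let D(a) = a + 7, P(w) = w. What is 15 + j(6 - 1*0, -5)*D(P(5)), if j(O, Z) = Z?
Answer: -45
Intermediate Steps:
D(a) = 7 + a
15 + j(6 - 1*0, -5)*D(P(5)) = 15 - 5*(7 + 5) = 15 - 5*12 = 15 - 60 = -45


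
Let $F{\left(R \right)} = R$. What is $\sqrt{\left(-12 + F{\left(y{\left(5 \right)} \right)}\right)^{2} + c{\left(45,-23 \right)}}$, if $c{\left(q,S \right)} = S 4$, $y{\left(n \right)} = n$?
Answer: $i \sqrt{43} \approx 6.5574 i$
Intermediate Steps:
$c{\left(q,S \right)} = 4 S$
$\sqrt{\left(-12 + F{\left(y{\left(5 \right)} \right)}\right)^{2} + c{\left(45,-23 \right)}} = \sqrt{\left(-12 + 5\right)^{2} + 4 \left(-23\right)} = \sqrt{\left(-7\right)^{2} - 92} = \sqrt{49 - 92} = \sqrt{-43} = i \sqrt{43}$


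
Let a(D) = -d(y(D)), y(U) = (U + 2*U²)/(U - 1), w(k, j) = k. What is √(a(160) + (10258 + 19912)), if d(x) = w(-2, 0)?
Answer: 2*√7543 ≈ 173.70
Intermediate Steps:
y(U) = (U + 2*U²)/(-1 + U)
d(x) = -2
a(D) = 2 (a(D) = -1*(-2) = 2)
√(a(160) + (10258 + 19912)) = √(2 + (10258 + 19912)) = √(2 + 30170) = √30172 = 2*√7543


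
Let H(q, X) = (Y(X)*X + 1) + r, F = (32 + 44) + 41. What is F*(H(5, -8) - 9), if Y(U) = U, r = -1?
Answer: 6435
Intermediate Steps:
F = 117 (F = 76 + 41 = 117)
H(q, X) = X**2 (H(q, X) = (X*X + 1) - 1 = (X**2 + 1) - 1 = (1 + X**2) - 1 = X**2)
F*(H(5, -8) - 9) = 117*((-8)**2 - 9) = 117*(64 - 9) = 117*55 = 6435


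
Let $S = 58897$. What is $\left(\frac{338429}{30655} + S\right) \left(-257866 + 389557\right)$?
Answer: $\frac{237811027025124}{30655} \approx 7.7577 \cdot 10^{9}$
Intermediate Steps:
$\left(\frac{338429}{30655} + S\right) \left(-257866 + 389557\right) = \left(\frac{338429}{30655} + 58897\right) \left(-257866 + 389557\right) = \left(338429 \cdot \frac{1}{30655} + 58897\right) 131691 = \left(\frac{338429}{30655} + 58897\right) 131691 = \frac{1805825964}{30655} \cdot 131691 = \frac{237811027025124}{30655}$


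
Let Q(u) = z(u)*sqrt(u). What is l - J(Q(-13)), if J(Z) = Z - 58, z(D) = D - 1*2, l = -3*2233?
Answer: -6641 + 15*I*sqrt(13) ≈ -6641.0 + 54.083*I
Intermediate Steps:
l = -6699
z(D) = -2 + D (z(D) = D - 2 = -2 + D)
Q(u) = sqrt(u)*(-2 + u) (Q(u) = (-2 + u)*sqrt(u) = sqrt(u)*(-2 + u))
J(Z) = -58 + Z
l - J(Q(-13)) = -6699 - (-58 + sqrt(-13)*(-2 - 13)) = -6699 - (-58 + (I*sqrt(13))*(-15)) = -6699 - (-58 - 15*I*sqrt(13)) = -6699 + (58 + 15*I*sqrt(13)) = -6641 + 15*I*sqrt(13)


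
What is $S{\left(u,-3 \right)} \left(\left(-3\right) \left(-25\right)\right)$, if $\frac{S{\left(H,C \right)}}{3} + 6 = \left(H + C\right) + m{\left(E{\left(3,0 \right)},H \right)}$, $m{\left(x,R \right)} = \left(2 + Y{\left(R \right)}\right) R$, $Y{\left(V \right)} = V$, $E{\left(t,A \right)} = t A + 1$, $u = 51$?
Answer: $617625$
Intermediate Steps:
$E{\left(t,A \right)} = 1 + A t$ ($E{\left(t,A \right)} = A t + 1 = 1 + A t$)
$m{\left(x,R \right)} = R \left(2 + R\right)$ ($m{\left(x,R \right)} = \left(2 + R\right) R = R \left(2 + R\right)$)
$S{\left(H,C \right)} = -18 + 3 C + 3 H + 3 H \left(2 + H\right)$ ($S{\left(H,C \right)} = -18 + 3 \left(\left(H + C\right) + H \left(2 + H\right)\right) = -18 + 3 \left(\left(C + H\right) + H \left(2 + H\right)\right) = -18 + 3 \left(C + H + H \left(2 + H\right)\right) = -18 + \left(3 C + 3 H + 3 H \left(2 + H\right)\right) = -18 + 3 C + 3 H + 3 H \left(2 + H\right)$)
$S{\left(u,-3 \right)} \left(\left(-3\right) \left(-25\right)\right) = \left(-18 + 3 \left(-3\right) + 3 \cdot 51 + 3 \cdot 51 \left(2 + 51\right)\right) \left(\left(-3\right) \left(-25\right)\right) = \left(-18 - 9 + 153 + 3 \cdot 51 \cdot 53\right) 75 = \left(-18 - 9 + 153 + 8109\right) 75 = 8235 \cdot 75 = 617625$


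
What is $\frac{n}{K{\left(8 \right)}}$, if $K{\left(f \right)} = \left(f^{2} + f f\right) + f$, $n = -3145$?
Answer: $- \frac{185}{8} \approx -23.125$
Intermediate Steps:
$K{\left(f \right)} = f + 2 f^{2}$ ($K{\left(f \right)} = \left(f^{2} + f^{2}\right) + f = 2 f^{2} + f = f + 2 f^{2}$)
$\frac{n}{K{\left(8 \right)}} = - \frac{3145}{8 \left(1 + 2 \cdot 8\right)} = - \frac{3145}{8 \left(1 + 16\right)} = - \frac{3145}{8 \cdot 17} = - \frac{3145}{136} = \left(-3145\right) \frac{1}{136} = - \frac{185}{8}$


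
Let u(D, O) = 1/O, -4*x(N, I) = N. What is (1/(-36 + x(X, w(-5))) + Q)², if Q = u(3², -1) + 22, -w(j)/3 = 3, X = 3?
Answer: 9504889/21609 ≈ 439.86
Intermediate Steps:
w(j) = -9 (w(j) = -3*3 = -9)
x(N, I) = -N/4
Q = 21 (Q = 1/(-1) + 22 = -1 + 22 = 21)
(1/(-36 + x(X, w(-5))) + Q)² = (1/(-36 - ¼*3) + 21)² = (1/(-36 - ¾) + 21)² = (1/(-147/4) + 21)² = (-4/147 + 21)² = (3083/147)² = 9504889/21609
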